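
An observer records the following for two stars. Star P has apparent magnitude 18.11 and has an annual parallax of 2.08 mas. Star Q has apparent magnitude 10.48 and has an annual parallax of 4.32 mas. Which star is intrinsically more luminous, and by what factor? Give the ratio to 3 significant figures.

Star Q is more luminous, by a factor of 261.

Star P: p = 2.08 mas = 2.08×10^-3″ → d = 1/p = 480.8 pc
Star P: M = m − 5 log₁₀ d + 5 = 18.11 − 5·2.6819 + 5 = 9.700
Star Q: p = 4.32 mas = 4.32×10^-3″ → d = 1/p = 231.5 pc
Star Q: M = m − 5 log₁₀ d + 5 = 10.48 − 5·2.3645 + 5 = 3.657
ΔM = M_P − M_Q = 9.700 − (3.657) = 6.043; smaller M is more luminous → Star Q.
L ratio = 10^(0.4 |ΔM|) = 10^2.417 = 261.3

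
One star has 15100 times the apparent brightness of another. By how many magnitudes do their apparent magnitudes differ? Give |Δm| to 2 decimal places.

|Δm| ≈ 10.45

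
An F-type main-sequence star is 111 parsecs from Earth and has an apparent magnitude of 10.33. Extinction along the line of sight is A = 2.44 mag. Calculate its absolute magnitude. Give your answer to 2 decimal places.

M ≈ 2.66

5 log₁₀(d/10 pc) = 5 log₁₀(111.0) − 5 = 5.227
M = m − 5 log₁₀(d/10) − A = 10.33 − 5.227 − 2.44 = 2.663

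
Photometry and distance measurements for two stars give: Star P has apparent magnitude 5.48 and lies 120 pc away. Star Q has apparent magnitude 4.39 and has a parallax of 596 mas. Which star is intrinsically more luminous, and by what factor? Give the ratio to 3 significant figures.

Star P: M = m − 5 log₁₀ d + 5 = 5.48 − 5·2.0792 + 5 = 0.084
Star Q: p = 596 mas = 0.596″ → d = 1/p = 1.678 pc
Star Q: M = m − 5 log₁₀ d + 5 = 4.39 − 5·0.2248 + 5 = 8.266
ΔM = M_P − M_Q = 0.084 − (8.266) = -8.182; smaller M is more luminous → Star P.
L ratio = 10^(0.4 |ΔM|) = 10^3.273 = 1874

Star P is more luminous, by a factor of 1870.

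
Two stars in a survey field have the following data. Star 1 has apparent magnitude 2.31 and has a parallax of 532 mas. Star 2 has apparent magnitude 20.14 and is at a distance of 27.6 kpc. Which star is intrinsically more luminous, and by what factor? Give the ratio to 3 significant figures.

Star 2 is more luminous, by a factor of 15.9.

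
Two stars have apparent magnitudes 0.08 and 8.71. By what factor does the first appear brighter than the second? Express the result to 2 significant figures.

2800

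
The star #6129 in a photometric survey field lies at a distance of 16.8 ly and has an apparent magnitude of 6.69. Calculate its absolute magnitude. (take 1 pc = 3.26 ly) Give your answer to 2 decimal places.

d = 16.8 ly / 3.26 = 5.153 pc
5 log₁₀(d/10 pc) = 5 log₁₀(5.153) − 5 = -1.440
M = m − 5 log₁₀(d/10) = 6.69 + 1.440 = 8.130

M ≈ 8.13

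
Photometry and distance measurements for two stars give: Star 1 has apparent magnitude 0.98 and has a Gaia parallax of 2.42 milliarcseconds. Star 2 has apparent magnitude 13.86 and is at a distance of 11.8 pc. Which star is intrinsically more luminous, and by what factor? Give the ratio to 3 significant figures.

Star 1 is more luminous, by a factor of 1.74×10^8.

Star 1: p = 2.42 mas = 2.42×10^-3″ → d = 1/p = 413.2 pc
Star 1: M = m − 5 log₁₀ d + 5 = 0.98 − 5·2.6162 + 5 = -7.101
Star 2: M = m − 5 log₁₀ d + 5 = 13.86 − 5·1.0719 + 5 = 13.501
ΔM = M_1 − M_2 = -7.101 − (13.501) = -20.602; smaller M is more luminous → Star 1.
L ratio = 10^(0.4 |ΔM|) = 10^8.241 = 1.740×10^8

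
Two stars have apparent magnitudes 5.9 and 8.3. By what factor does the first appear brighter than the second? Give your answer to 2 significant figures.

Δm = 5.9 − (8.3) = -2.4
Flux ratio = 10^(−0.4 Δm) = 10^(−0.4 × -2.4) = 10^0.960 = 9.120

9.1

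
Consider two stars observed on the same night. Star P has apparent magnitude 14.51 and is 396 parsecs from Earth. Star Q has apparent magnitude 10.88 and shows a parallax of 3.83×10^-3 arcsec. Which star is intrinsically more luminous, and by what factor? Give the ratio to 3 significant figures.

Star Q is more luminous, by a factor of 12.3.

Star P: M = m − 5 log₁₀ d + 5 = 14.51 − 5·2.5977 + 5 = 6.522
Star Q: d = 1/p = 1/3.83×10^-3″ = 261.1 pc
Star Q: M = m − 5 log₁₀ d + 5 = 10.88 − 5·2.4168 + 5 = 3.796
ΔM = M_P − M_Q = 6.522 − (3.796) = 2.726; smaller M is more luminous → Star Q.
L ratio = 10^(0.4 |ΔM|) = 10^1.090 = 12.31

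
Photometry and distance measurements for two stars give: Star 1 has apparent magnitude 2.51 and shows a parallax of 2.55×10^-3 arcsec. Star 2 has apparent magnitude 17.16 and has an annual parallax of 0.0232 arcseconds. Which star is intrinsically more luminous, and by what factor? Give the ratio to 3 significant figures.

Star 1: d = 1/p = 1/2.55×10^-3″ = 392.2 pc
Star 1: M = m − 5 log₁₀ d + 5 = 2.51 − 5·2.5935 + 5 = -5.457
Star 2: d = 1/p = 1/0.0232″ = 43.10 pc
Star 2: M = m − 5 log₁₀ d + 5 = 17.16 − 5·1.6345 + 5 = 13.987
ΔM = M_1 − M_2 = -5.457 − (13.987) = -19.445; smaller M is more luminous → Star 1.
L ratio = 10^(0.4 |ΔM|) = 10^7.778 = 5.996×10^7

Star 1 is more luminous, by a factor of 6.00×10^7.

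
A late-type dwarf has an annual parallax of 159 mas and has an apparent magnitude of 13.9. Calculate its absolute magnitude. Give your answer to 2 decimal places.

M ≈ 14.91

p = 159 mas = 0.159″ → d = 1/p = 6.289 pc
5 log₁₀(d/10 pc) = 5 log₁₀(6.289) − 5 = -1.007
M = m − 5 log₁₀(d/10) = 13.9 + 1.007 = 14.907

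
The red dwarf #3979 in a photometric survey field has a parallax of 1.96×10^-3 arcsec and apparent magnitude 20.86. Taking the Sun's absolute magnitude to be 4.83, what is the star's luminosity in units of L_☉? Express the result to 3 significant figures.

L/L_☉ ≈ 1.01×10^-3

d = 1/p = 1/1.96×10^-3″ = 510.2 pc
M = m − 5 log₁₀ d + 5 = 20.86 − 5·2.7077 + 5 = 12.321
M − M_☉ = 12.321 − 4.83 = 7.491
L/L_☉ = 10^(−0.4 × 7.491) = 1.008×10^-3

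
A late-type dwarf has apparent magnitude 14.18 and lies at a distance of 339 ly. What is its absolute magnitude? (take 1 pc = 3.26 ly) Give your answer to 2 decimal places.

M ≈ 9.10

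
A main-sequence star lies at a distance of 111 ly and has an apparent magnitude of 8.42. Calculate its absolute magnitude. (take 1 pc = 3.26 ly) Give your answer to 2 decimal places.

M ≈ 5.76

d = 111 ly / 3.26 = 34.05 pc
5 log₁₀(d/10 pc) = 5 log₁₀(34.05) − 5 = 2.661
M = m − 5 log₁₀(d/10) = 8.42 − 2.661 = 5.759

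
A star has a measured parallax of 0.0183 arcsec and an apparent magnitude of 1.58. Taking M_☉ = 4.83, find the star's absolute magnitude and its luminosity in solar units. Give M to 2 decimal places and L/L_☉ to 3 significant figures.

d = 1/p = 1/0.0183″ = 54.64 pc
M = m − 5 log₁₀ d + 5 = 1.58 − 5·1.7375 + 5 = -2.108
M − M_☉ = -2.108 − 4.83 = -6.938
L/L_☉ = 10^(−0.4 × -6.938) = 595.8

M ≈ -2.11; L/L_☉ ≈ 596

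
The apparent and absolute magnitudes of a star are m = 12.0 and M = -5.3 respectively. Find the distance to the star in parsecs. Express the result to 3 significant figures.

Distance modulus: m − M = 12.0 − (-5.3) = 17.300
m − M = 5 log₁₀ d − 5
log₁₀ d = (m − M)/5 + 1 = 4.4600
d = 10^4.4600 = 28840 pc

d ≈ 28800 pc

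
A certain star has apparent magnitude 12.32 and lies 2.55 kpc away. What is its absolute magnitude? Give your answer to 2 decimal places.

M ≈ 0.29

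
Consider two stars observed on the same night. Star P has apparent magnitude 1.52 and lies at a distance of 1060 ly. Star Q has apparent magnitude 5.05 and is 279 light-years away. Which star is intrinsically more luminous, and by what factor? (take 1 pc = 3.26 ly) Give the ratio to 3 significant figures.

Star P: d = 1060 ly / 3.26 = 325.2 pc
Star P: M = m − 5 log₁₀ d + 5 = 1.52 − 5·2.5121 + 5 = -6.040
Star Q: d = 279 ly / 3.26 = 85.58 pc
Star Q: M = m − 5 log₁₀ d + 5 = 5.05 − 5·1.9324 + 5 = 0.388
ΔM = M_P − M_Q = -6.040 − (0.388) = -6.429; smaller M is more luminous → Star P.
L ratio = 10^(0.4 |ΔM|) = 10^2.571 = 372.7

Star P is more luminous, by a factor of 373.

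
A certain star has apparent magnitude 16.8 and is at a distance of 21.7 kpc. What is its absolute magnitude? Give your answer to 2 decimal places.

M ≈ 0.12

d = 21.7 kpc = 21700 pc
5 log₁₀(d/10 pc) = 5 log₁₀(21700) − 5 = 16.682
M = m − 5 log₁₀(d/10) = 16.8 − 16.682 = 0.118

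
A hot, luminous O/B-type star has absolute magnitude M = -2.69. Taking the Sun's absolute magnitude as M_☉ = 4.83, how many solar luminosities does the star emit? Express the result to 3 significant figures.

L/L_☉ ≈ 1020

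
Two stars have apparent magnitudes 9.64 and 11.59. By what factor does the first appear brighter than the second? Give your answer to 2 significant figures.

6.0

Magnitude difference = -1.95
Flux ratio = 10^(−0.4 Δm) = 10^(−0.4 × -1.95) = 10^0.780 = 6.026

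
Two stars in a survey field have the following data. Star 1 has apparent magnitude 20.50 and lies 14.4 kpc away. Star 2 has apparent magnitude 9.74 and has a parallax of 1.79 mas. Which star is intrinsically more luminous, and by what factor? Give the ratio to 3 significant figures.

Star 2 is more luminous, by a factor of 30.3.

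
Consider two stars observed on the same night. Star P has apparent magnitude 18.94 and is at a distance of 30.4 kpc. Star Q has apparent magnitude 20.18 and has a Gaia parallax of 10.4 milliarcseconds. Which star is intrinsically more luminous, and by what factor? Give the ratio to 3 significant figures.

Star P is more luminous, by a factor of 313000.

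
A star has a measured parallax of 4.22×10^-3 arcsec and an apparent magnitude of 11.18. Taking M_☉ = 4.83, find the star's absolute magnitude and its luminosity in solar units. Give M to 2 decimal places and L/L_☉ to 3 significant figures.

M ≈ 4.31; L/L_☉ ≈ 1.62

d = 1/p = 1/4.22×10^-3″ = 237.0 pc
M = m − 5 log₁₀ d + 5 = 11.18 − 5·2.3747 + 5 = 4.307
M − M_☉ = 4.307 − 4.83 = -0.523
L/L_☉ = 10^(−0.4 × -0.523) = 1.619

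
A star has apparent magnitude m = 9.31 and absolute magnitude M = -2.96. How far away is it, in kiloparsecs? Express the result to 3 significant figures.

Distance modulus: m − M = 9.31 − (-2.96) = 12.270
m − M = 5 log₁₀ d − 5
log₁₀ d = (m − M)/5 + 1 = 3.4540
d = 10^3.4540 = 2844 pc
= 2.844 kpc

d ≈ 2.84 kpc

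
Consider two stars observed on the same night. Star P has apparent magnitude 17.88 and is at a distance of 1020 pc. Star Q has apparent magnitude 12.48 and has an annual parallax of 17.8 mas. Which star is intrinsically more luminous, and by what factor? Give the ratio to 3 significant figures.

Star P is more luminous, by a factor of 2.28.

Star P: M = m − 5 log₁₀ d + 5 = 17.88 − 5·3.0086 + 5 = 7.837
Star Q: p = 17.8 mas = 0.0178″ → d = 1/p = 56.18 pc
Star Q: M = m − 5 log₁₀ d + 5 = 12.48 − 5·1.7496 + 5 = 8.732
ΔM = M_P − M_Q = 7.837 − (8.732) = -0.895; smaller M is more luminous → Star P.
L ratio = 10^(0.4 |ΔM|) = 10^0.358 = 2.281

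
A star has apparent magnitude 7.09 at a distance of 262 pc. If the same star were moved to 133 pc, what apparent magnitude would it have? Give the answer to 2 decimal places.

m ≈ 5.62

Flux ∝ 1/d², so Δm = 5 log₁₀(d₂/d₁) = 5 log₁₀(133/262) = -1.472
m₂ = m₁ + Δm = 7.09 + (-1.472) = 5.618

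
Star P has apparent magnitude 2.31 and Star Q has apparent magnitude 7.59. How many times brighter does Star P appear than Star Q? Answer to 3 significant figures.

Δm = 2.31 − (7.59) = -5.28
Flux ratio = 10^(−0.4 Δm) = 10^(−0.4 × -5.28) = 10^2.112 = 129.4

129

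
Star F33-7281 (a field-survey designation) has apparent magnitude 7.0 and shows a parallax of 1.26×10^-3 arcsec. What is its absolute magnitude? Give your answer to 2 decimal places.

M ≈ -2.50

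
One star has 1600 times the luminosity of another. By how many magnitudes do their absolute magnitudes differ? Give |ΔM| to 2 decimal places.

|ΔM| ≈ 8.01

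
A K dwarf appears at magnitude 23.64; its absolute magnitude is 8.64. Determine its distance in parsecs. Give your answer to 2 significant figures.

d ≈ 10000 pc

μ = m − M = 15.000
m − M = 5 log₁₀ d − 5
log₁₀ d = (m − M)/5 + 1 = 4.0000
d = 10^4.0000 = 10000 pc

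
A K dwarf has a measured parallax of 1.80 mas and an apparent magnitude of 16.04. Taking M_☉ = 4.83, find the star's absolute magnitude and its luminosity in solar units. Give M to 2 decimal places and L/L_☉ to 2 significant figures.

d = 1/p = 1000/1.80 mas = 555.6 pc
M = m − 5 log₁₀ d + 5 = 16.04 − 5·2.7447 + 5 = 7.316
M − M_☉ = 7.316 − 4.83 = 2.486
L/L_☉ = 10^(−0.4 × 2.486) = 0.1013

M ≈ 7.32; L/L_☉ ≈ 0.10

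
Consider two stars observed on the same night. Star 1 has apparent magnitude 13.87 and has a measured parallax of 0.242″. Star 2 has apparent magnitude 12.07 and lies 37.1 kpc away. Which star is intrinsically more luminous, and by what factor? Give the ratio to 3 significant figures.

Star 1: d = 1/p = 1/0.242″ = 4.132 pc
Star 1: M = m − 5 log₁₀ d + 5 = 13.87 − 5·0.6162 + 5 = 15.789
Star 2: d = 37.1 kpc = 37100 pc
Star 2: M = m − 5 log₁₀ d + 5 = 12.07 − 5·4.5694 + 5 = -5.777
ΔM = M_1 − M_2 = 15.789 − (-5.777) = 21.566; smaller M is more luminous → Star 2.
L ratio = 10^(0.4 |ΔM|) = 10^8.626 = 4.230×10^8

Star 2 is more luminous, by a factor of 4.23×10^8.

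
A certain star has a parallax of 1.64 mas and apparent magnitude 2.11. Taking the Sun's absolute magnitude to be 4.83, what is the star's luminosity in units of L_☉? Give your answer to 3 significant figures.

d = 1/p = 1000/1.64 mas = 609.8 pc
M = m − 5 log₁₀ d + 5 = 2.11 − 5·2.7852 + 5 = -6.816
M − M_☉ = -6.816 − 4.83 = -11.646
L/L_☉ = 10^(−0.4 × -11.646) = 45530

L/L_☉ ≈ 45500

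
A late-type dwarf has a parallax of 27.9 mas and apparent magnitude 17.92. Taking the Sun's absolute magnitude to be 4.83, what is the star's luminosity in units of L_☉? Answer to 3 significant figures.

L/L_☉ ≈ 7.46×10^-5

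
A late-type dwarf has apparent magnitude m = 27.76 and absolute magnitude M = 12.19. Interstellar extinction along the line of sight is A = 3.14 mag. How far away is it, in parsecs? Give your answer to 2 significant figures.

m − M = 5 log₁₀(d/10 pc) + A  ⇒  27.76 − (12.19) − 3.14 = 5 log₁₀(d/10)
12.430 = 5 log₁₀(d/10)
log₁₀ d = (m − M − A)/5 + 1 = 3.4860
d = 10^3.4860 = 3062 pc

d ≈ 3100 pc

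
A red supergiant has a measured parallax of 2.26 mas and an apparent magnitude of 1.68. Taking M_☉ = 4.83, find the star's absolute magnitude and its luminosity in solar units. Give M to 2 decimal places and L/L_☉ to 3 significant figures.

M ≈ -6.55; L/L_☉ ≈ 35600

d = 1/p = 1000/2.26 mas = 442.5 pc
M = m − 5 log₁₀ d + 5 = 1.68 − 5·2.6459 + 5 = -6.549
M − M_☉ = -6.549 − 4.83 = -11.379
L/L_☉ = 10^(−0.4 × -11.379) = 35630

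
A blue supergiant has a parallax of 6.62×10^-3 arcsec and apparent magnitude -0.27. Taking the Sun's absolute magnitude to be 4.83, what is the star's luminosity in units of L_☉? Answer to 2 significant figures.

L/L_☉ ≈ 25000

d = 1/p = 1/6.62×10^-3″ = 151.1 pc
M = m − 5 log₁₀ d + 5 = -0.27 − 5·2.1791 + 5 = -6.166
M − M_☉ = -6.166 − 4.83 = -10.996
L/L_☉ = 10^(−0.4 × -10.996) = 25020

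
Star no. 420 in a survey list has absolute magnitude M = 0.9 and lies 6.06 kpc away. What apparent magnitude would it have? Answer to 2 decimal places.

d = 6.06 kpc = 6060 pc
m = M + 5 log₁₀ d − 5 = 0.9 + 5·3.7825 − 5 = 14.812

m ≈ 14.81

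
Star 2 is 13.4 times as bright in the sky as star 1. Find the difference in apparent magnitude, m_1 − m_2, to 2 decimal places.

Pogson: Δm = −2.5 log₁₀(ratio) = −2.5 log₁₀(13.4) = −2.5 × 1.1271 = -2.818
Star 2 is brighter so has the smaller magnitude: m_1 − m_2 is positive.

m_1 − m_2 ≈ 2.82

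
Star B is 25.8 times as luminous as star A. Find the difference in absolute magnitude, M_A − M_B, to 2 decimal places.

Pogson: ΔM = −2.5 log₁₀(ratio) = −2.5 log₁₀(25.8) = −2.5 × 1.4116 = -3.529
Star B is brighter so has the smaller magnitude: M_A − M_B is positive.

M_A − M_B ≈ 3.53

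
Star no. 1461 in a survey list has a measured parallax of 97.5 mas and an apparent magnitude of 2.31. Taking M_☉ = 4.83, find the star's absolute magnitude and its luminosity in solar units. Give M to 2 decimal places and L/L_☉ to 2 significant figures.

M ≈ 2.26; L/L_☉ ≈ 11

d = 1/p = 1000/97.5 mas = 10.26 pc
M = m − 5 log₁₀ d + 5 = 2.31 − 5·1.0110 + 5 = 2.255
M − M_☉ = 2.255 − 4.83 = -2.575
L/L_☉ = 10^(−0.4 × -2.575) = 10.71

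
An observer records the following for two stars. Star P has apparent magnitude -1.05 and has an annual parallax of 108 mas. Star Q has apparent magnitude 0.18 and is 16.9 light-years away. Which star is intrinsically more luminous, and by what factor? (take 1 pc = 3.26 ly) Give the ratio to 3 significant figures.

Star P is more luminous, by a factor of 9.90.

Star P: p = 108 mas = 0.108″ → d = 1/p = 9.259 pc
Star P: M = m − 5 log₁₀ d + 5 = -1.05 − 5·0.9666 + 5 = -0.883
Star Q: d = 16.9 ly / 3.26 = 5.184 pc
Star Q: M = m − 5 log₁₀ d + 5 = 0.18 − 5·0.7147 + 5 = 1.607
ΔM = M_P − M_Q = -0.883 − (1.607) = -2.490; smaller M is more luminous → Star P.
L ratio = 10^(0.4 |ΔM|) = 10^0.996 = 9.904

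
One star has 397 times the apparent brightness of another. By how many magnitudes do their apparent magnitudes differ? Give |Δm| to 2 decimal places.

|Δm| ≈ 6.50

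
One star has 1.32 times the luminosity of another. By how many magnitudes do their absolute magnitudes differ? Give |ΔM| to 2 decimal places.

Pogson: ΔM = −2.5 log₁₀(ratio) = −2.5 log₁₀(1.32) = −2.5 × 0.1206 = -0.301

|ΔM| ≈ 0.30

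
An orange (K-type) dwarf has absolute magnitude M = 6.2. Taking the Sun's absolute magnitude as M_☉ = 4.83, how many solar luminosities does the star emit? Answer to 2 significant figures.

L/L_☉ ≈ 0.28

M − M_☉ = 6.2 − 4.83 = 1.370
L/L_☉ = 10^(−0.4 (M − M_☉)) = 10^-0.548 = 0.2831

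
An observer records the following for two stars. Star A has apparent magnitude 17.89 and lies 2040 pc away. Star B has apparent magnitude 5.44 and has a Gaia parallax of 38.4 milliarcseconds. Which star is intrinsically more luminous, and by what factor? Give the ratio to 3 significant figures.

Star A: M = m − 5 log₁₀ d + 5 = 17.89 − 5·3.3096 + 5 = 6.342
Star B: p = 38.4 mas = 0.0384″ → d = 1/p = 26.04 pc
Star B: M = m − 5 log₁₀ d + 5 = 5.44 − 5·1.4157 + 5 = 3.362
ΔM = M_A − M_B = 6.342 − (3.362) = 2.980; smaller M is more luminous → Star B.
L ratio = 10^(0.4 |ΔM|) = 10^1.192 = 15.56

Star B is more luminous, by a factor of 15.6.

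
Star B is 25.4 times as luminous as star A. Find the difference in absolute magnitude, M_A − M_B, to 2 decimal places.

M_A − M_B ≈ 3.51

Pogson: ΔM = −2.5 log₁₀(ratio) = −2.5 log₁₀(25.4) = −2.5 × 1.4048 = -3.512
Star B is brighter so has the smaller magnitude: M_A − M_B is positive.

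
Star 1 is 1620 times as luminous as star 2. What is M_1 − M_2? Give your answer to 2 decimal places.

Pogson: ΔM = −2.5 log₁₀(ratio) = −2.5 log₁₀(1620) = −2.5 × 3.2095 = -8.024
Star 1 is brighter, so it has the smaller magnitude: the difference is negative.

M_1 − M_2 ≈ -8.02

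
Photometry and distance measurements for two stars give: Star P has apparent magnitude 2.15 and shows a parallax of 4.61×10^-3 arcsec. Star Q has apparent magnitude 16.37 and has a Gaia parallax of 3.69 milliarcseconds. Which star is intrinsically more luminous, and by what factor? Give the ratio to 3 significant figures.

Star P: d = 1/p = 1/4.61×10^-3″ = 216.9 pc
Star P: M = m − 5 log₁₀ d + 5 = 2.15 − 5·2.3363 + 5 = -4.531
Star Q: p = 3.69 mas = 3.69×10^-3″ → d = 1/p = 271.0 pc
Star Q: M = m − 5 log₁₀ d + 5 = 16.37 − 5·2.4330 + 5 = 9.205
ΔM = M_P − M_Q = -4.531 − (9.205) = -13.737; smaller M is more luminous → Star P.
L ratio = 10^(0.4 |ΔM|) = 10^5.495 = 312400

Star P is more luminous, by a factor of 312000.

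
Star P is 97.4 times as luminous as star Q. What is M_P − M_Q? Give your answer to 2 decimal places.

M_P − M_Q ≈ -4.97

Pogson: ΔM = −2.5 log₁₀(ratio) = −2.5 log₁₀(97.4) = −2.5 × 1.9886 = -4.971
Star P is brighter, so it has the smaller magnitude: the difference is negative.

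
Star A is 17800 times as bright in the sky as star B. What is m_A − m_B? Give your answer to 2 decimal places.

m_A − m_B ≈ -10.63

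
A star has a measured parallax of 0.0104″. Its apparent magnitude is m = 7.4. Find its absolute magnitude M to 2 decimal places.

M ≈ 2.49

d = 1/p = 1/0.0104″ = 96.15 pc
5 log₁₀(d/10 pc) = 5 log₁₀(96.15) − 5 = 4.915
M = m − 5 log₁₀(d/10) = 7.4 − 4.915 = 2.485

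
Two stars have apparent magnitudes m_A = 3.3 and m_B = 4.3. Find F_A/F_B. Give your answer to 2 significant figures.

F_A/F_B ≈ 2.5

Δm = 3.3 − (4.3) = -1.0
Flux ratio = 10^(−0.4 Δm) = 10^(−0.4 × -1.0) = 10^0.400 = 2.512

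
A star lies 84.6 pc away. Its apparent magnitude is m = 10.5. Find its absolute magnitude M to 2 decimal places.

M ≈ 5.86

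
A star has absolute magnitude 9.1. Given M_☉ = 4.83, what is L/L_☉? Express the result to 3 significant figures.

M − M_☉ = 9.1 − 4.83 = 4.270
L/L_☉ = 10^(−0.4 (M − M_☉)) = 10^-1.708 = 0.01959

L/L_☉ ≈ 0.0196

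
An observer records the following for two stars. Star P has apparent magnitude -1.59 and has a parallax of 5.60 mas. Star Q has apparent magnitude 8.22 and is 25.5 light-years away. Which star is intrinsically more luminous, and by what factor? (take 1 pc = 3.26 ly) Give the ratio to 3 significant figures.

Star P is more luminous, by a factor of 4.38×10^6.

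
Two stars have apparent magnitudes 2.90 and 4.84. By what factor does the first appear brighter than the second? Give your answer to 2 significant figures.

Magnitude difference = -1.94
Flux ratio = 10^(−0.4 Δm) = 10^(−0.4 × -1.94) = 10^0.776 = 5.970

6.0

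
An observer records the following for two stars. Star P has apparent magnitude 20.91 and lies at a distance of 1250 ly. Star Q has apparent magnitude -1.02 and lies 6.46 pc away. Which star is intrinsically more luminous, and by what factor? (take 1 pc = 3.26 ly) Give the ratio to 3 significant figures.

Star Q is more luminous, by a factor of 168000.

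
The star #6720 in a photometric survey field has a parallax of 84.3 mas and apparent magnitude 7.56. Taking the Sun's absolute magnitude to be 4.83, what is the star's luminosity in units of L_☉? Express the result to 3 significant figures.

d = 1/p = 1000/84.3 mas = 11.86 pc
M = m − 5 log₁₀ d + 5 = 7.56 − 5·1.0742 + 5 = 7.189
M − M_☉ = 7.189 − 4.83 = 2.359
L/L_☉ = 10^(−0.4 × 2.359) = 0.1139

L/L_☉ ≈ 0.114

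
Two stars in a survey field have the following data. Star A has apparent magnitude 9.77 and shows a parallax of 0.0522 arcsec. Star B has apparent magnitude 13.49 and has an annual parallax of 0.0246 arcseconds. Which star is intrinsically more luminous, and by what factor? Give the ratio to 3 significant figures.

Star A: d = 1/p = 1/0.0522″ = 19.16 pc
Star A: M = m − 5 log₁₀ d + 5 = 9.77 − 5·1.2823 + 5 = 8.358
Star B: d = 1/p = 1/0.0246″ = 40.65 pc
Star B: M = m − 5 log₁₀ d + 5 = 13.49 − 5·1.6091 + 5 = 10.445
ΔM = M_A − M_B = 8.358 − (10.445) = -2.086; smaller M is more luminous → Star A.
L ratio = 10^(0.4 |ΔM|) = 10^0.835 = 6.832

Star A is more luminous, by a factor of 6.83.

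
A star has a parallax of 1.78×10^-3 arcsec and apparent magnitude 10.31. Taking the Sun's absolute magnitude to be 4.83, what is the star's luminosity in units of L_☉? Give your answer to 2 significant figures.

L/L_☉ ≈ 20

d = 1/p = 1/1.78×10^-3″ = 561.8 pc
M = m − 5 log₁₀ d + 5 = 10.31 − 5·2.7496 + 5 = 1.562
M − M_☉ = 1.562 − 4.83 = -3.268
L/L_☉ = 10^(−0.4 × -3.268) = 20.28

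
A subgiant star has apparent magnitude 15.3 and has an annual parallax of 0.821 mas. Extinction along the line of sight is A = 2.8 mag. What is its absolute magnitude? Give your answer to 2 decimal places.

M ≈ 2.07

p = 0.821 mas = 8.21×10^-4″ → d = 1/p = 1218 pc
5 log₁₀(d/10 pc) = 5 log₁₀(1218) − 5 = 10.428
M = m − 5 log₁₀(d/10) − A = 15.3 − 10.428 − 2.8 = 2.072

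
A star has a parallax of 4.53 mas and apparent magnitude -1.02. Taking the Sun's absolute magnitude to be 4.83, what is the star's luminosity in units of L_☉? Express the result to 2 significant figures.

d = 1/p = 1000/4.53 mas = 220.8 pc
M = m − 5 log₁₀ d + 5 = -1.02 − 5·2.3439 + 5 = -7.740
M − M_☉ = -7.740 − 4.83 = -12.570
L/L_☉ = 10^(−0.4 × -12.570) = 106600

L/L_☉ ≈ 110000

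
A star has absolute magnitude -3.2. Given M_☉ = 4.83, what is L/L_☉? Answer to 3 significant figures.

M − M_☉ = -3.2 − 4.83 = -8.030
L/L_☉ = 10^(−0.4 (M − M_☉)) = 10^3.212 = 1629

L/L_☉ ≈ 1630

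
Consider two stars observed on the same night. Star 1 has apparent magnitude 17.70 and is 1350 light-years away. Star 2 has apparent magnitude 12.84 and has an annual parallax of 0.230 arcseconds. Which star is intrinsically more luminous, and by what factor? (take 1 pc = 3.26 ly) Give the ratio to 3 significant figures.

Star 1: d = 1350 ly / 3.26 = 414.1 pc
Star 1: M = m − 5 log₁₀ d + 5 = 17.70 − 5·2.6171 + 5 = 9.614
Star 2: d = 1/p = 1/0.230″ = 4.348 pc
Star 2: M = m − 5 log₁₀ d + 5 = 12.84 − 5·0.6383 + 5 = 14.649
ΔM = M_1 − M_2 = 9.614 − (14.649) = -5.034; smaller M is more luminous → Star 1.
L ratio = 10^(0.4 |ΔM|) = 10^2.014 = 103.2

Star 1 is more luminous, by a factor of 103.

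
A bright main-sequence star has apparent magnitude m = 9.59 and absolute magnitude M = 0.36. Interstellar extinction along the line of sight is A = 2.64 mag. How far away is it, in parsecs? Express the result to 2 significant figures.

m − M = 5 log₁₀(d/10 pc) + A  ⇒  9.59 − (0.36) − 2.64 = 5 log₁₀(d/10)
6.590 = 5 log₁₀(d/10)
log₁₀ d = (m − M − A)/5 + 1 = 2.3180
d = 10^2.3180 = 208.0 pc

d ≈ 210 pc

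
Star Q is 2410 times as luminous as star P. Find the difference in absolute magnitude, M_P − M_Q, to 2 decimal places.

M_P − M_Q ≈ 8.46

Pogson: ΔM = −2.5 log₁₀(ratio) = −2.5 log₁₀(2410) = −2.5 × 3.3820 = -8.455
Star Q is brighter so has the smaller magnitude: M_P − M_Q is positive.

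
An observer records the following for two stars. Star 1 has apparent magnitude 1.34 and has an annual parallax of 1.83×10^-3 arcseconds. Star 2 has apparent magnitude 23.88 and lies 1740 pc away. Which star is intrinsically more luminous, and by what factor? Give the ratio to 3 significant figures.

Star 1 is more luminous, by a factor of 1.02×10^8.

Star 1: d = 1/p = 1/1.83×10^-3″ = 546.4 pc
Star 1: M = m − 5 log₁₀ d + 5 = 1.34 − 5·2.7375 + 5 = -7.348
Star 2: M = m − 5 log₁₀ d + 5 = 23.88 − 5·3.2405 + 5 = 12.677
ΔM = M_1 − M_2 = -7.348 − (12.677) = -20.025; smaller M is more luminous → Star 1.
L ratio = 10^(0.4 |ΔM|) = 10^8.010 = 1.023×10^8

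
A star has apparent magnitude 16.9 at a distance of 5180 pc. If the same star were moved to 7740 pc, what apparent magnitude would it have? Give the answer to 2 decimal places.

Flux ∝ 1/d², so Δm = 5 log₁₀(d₂/d₁) = 5 log₁₀(7740/5180) = 0.872
m₂ = m₁ + Δm = 16.9 + (0.872) = 17.772

m ≈ 17.77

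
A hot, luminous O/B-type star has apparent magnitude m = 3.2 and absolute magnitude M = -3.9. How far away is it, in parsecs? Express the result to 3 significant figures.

d ≈ 263 pc

μ = m − M = 7.100
m − M = 5 log₁₀ d − 5
log₁₀ d = (m − M)/5 + 1 = 2.4200
d = 10^2.4200 = 263.0 pc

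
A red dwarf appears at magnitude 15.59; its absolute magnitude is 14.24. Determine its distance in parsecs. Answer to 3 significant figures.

d ≈ 18.6 pc

Distance modulus: m − M = 15.59 − (14.24) = 1.350
m − M = 5 log₁₀ d − 5
log₁₀ d = (m − M)/5 + 1 = 1.2700
d = 10^1.2700 = 18.62 pc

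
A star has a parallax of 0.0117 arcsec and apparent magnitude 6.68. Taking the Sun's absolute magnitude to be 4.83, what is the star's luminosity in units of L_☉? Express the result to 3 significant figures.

d = 1/p = 1/0.0117″ = 85.47 pc
M = m − 5 log₁₀ d + 5 = 6.68 − 5·1.9318 + 5 = 2.021
M − M_☉ = 2.021 − 4.83 = -2.809
L/L_☉ = 10^(−0.4 × -2.809) = 13.29

L/L_☉ ≈ 13.3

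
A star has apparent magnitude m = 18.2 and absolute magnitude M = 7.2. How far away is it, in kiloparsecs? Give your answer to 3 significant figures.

d ≈ 1.58 kpc

μ = m − M = 11.000
m − M = 5 log₁₀ d − 5
log₁₀ d = (m − M)/5 + 1 = 3.2000
d = 10^3.2000 = 1585 pc
= 1.585 kpc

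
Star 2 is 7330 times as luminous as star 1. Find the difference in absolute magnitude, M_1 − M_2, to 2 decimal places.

M_1 − M_2 ≈ 9.66

Pogson: ΔM = −2.5 log₁₀(ratio) = −2.5 log₁₀(7330) = −2.5 × 3.8651 = -9.663
Star 2 is brighter so has the smaller magnitude: M_1 − M_2 is positive.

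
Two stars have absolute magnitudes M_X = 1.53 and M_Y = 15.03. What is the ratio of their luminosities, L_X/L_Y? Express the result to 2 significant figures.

L_X/L_Y ≈ 250000

ΔM = M_X − M_Y = -13.50
L_X/L_Y = 10^(−0.4 ΔM) = 10^5.400 = 251200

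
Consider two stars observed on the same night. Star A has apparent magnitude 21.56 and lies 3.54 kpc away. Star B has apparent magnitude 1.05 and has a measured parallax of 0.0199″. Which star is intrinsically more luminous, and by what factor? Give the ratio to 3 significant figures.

Star A: d = 3.54 kpc = 3540 pc
Star A: M = m − 5 log₁₀ d + 5 = 21.56 − 5·3.5490 + 5 = 8.815
Star B: d = 1/p = 1/0.0199″ = 50.25 pc
Star B: M = m − 5 log₁₀ d + 5 = 1.05 − 5·1.7011 + 5 = -2.456
ΔM = M_A − M_B = 8.815 − (-2.456) = 11.271; smaller M is more luminous → Star B.
L ratio = 10^(0.4 |ΔM|) = 10^4.508 = 32230

Star B is more luminous, by a factor of 32200.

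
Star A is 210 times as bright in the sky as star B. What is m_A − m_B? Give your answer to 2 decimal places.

m_A − m_B ≈ -5.81

Pogson: Δm = −2.5 log₁₀(ratio) = −2.5 log₁₀(210) = −2.5 × 2.3222 = -5.806
Star A is brighter, so it has the smaller magnitude: the difference is negative.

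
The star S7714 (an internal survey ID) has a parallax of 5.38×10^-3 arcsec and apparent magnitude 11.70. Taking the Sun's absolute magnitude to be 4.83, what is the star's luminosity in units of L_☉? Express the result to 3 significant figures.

d = 1/p = 1/5.38×10^-3″ = 185.9 pc
M = m − 5 log₁₀ d + 5 = 11.70 − 5·2.2692 + 5 = 5.354
M − M_☉ = 5.354 − 4.83 = 0.524
L/L_☉ = 10^(−0.4 × 0.524) = 0.6172

L/L_☉ ≈ 0.617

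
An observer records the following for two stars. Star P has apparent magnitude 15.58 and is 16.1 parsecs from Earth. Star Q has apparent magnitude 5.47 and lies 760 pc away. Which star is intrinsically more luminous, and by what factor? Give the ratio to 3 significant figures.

Star Q is more luminous, by a factor of 2.47×10^7.

Star P: M = m − 5 log₁₀ d + 5 = 15.58 − 5·1.2068 + 5 = 14.546
Star Q: M = m − 5 log₁₀ d + 5 = 5.47 − 5·2.8808 + 5 = -3.934
ΔM = M_P − M_Q = 14.546 − (-3.934) = 18.480; smaller M is more luminous → Star Q.
L ratio = 10^(0.4 |ΔM|) = 10^7.392 = 2.466×10^7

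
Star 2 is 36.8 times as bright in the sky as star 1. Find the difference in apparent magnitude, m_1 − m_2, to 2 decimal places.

Pogson: Δm = −2.5 log₁₀(ratio) = −2.5 log₁₀(36.8) = −2.5 × 1.5658 = -3.915
Star 2 is brighter so has the smaller magnitude: m_1 − m_2 is positive.

m_1 − m_2 ≈ 3.91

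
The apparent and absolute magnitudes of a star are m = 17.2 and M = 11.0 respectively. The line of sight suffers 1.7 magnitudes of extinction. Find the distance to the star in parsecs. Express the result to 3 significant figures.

d ≈ 79.4 pc

m − M = 5 log₁₀(d/10 pc) + A  ⇒  17.2 − (11.0) − 1.7 = 5 log₁₀(d/10)
4.500 = 5 log₁₀(d/10)
log₁₀ d = (m − M − A)/5 + 1 = 1.9000
d = 10^1.9000 = 79.43 pc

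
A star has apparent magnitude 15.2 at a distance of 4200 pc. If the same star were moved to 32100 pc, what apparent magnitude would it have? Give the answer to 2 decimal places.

m ≈ 19.62

Flux ∝ 1/d², so Δm = 5 log₁₀(d₂/d₁) = 5 log₁₀(32100/4200) = 4.416
m₂ = m₁ + Δm = 15.2 + (4.416) = 19.616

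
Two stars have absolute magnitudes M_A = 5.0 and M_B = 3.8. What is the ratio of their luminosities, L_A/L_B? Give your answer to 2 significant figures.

ΔM = M_A − M_B = 1.2
L_A/L_B = 10^(−0.4 ΔM) = 10^-0.480 = 0.3311

L_A/L_B ≈ 0.33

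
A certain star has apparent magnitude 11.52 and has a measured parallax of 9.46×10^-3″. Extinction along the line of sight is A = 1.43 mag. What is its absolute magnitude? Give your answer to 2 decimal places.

d = 1/p = 1/9.46×10^-3″ = 105.7 pc
5 log₁₀(d/10 pc) = 5 log₁₀(105.7) − 5 = 5.121
M = m − 5 log₁₀(d/10) − A = 11.52 − 5.121 − 1.43 = 4.969

M ≈ 4.97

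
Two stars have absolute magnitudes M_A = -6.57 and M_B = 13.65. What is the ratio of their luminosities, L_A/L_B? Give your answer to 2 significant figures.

ΔM = M_A − M_B = -20.22
L_A/L_B = 10^(−0.4 ΔM) = 10^8.088 = 1.225×10^8

L_A/L_B ≈ 1.2×10^8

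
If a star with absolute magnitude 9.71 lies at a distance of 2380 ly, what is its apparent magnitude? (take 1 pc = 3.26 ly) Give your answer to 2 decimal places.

m ≈ 19.03

d = 2380 ly / 3.26 = 730.1 pc
m = M + 5 log₁₀ d − 5 = 9.71 + 5·2.8634 − 5 = 19.027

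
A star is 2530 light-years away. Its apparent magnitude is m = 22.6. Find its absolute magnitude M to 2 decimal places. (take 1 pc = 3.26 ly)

M ≈ 13.15

d = 2530 ly / 3.26 = 776.1 pc
5 log₁₀(d/10 pc) = 5 log₁₀(776.1) − 5 = 9.450
M = m − 5 log₁₀(d/10) = 22.6 − 9.450 = 13.150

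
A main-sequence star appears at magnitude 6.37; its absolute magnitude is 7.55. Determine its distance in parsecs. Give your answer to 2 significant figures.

d ≈ 5.8 pc

μ = m − M = -1.180
m − M = 5 log₁₀ d − 5
log₁₀ d = (m − M)/5 + 1 = 0.7640
d = 10^0.7640 = 5.808 pc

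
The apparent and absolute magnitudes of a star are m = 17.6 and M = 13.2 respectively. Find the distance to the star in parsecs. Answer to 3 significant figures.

Distance modulus: m − M = 17.6 − (13.2) = 4.400
m − M = 5 log₁₀ d − 5
log₁₀ d = (m − M)/5 + 1 = 1.8800
d = 10^1.8800 = 75.86 pc

d ≈ 75.9 pc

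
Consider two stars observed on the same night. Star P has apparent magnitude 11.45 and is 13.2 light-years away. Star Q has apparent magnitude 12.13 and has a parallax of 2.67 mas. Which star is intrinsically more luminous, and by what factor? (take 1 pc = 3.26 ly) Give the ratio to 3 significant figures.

Star P: d = 13.2 ly / 3.26 = 4.049 pc
Star P: M = m − 5 log₁₀ d + 5 = 11.45 − 5·0.6074 + 5 = 13.413
Star Q: p = 2.67 mas = 2.67×10^-3″ → d = 1/p = 374.5 pc
Star Q: M = m − 5 log₁₀ d + 5 = 12.13 − 5·2.5735 + 5 = 4.263
ΔM = M_P − M_Q = 13.413 − (4.263) = 9.151; smaller M is more luminous → Star Q.
L ratio = 10^(0.4 |ΔM|) = 10^3.660 = 4574

Star Q is more luminous, by a factor of 4570.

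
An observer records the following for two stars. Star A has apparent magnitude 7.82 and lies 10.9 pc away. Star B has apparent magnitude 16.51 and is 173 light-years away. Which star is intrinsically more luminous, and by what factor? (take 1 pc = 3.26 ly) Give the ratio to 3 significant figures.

Star A: M = m − 5 log₁₀ d + 5 = 7.82 − 5·1.0374 + 5 = 7.633
Star B: d = 173 ly / 3.26 = 53.07 pc
Star B: M = m − 5 log₁₀ d + 5 = 16.51 − 5·1.7248 + 5 = 12.886
ΔM = M_A − M_B = 7.633 − (12.886) = -5.253; smaller M is more luminous → Star A.
L ratio = 10^(0.4 |ΔM|) = 10^2.101 = 126.2

Star A is more luminous, by a factor of 126.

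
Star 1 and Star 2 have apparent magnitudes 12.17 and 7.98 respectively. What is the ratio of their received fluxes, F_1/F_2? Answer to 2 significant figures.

F_1/F_2 ≈ 0.021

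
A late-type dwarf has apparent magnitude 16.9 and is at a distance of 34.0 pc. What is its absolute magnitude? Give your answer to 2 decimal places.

M ≈ 14.24

5 log₁₀(d/10 pc) = 5 log₁₀(34.00) − 5 = 2.657
M = m − 5 log₁₀(d/10) = 16.9 − 2.657 = 14.243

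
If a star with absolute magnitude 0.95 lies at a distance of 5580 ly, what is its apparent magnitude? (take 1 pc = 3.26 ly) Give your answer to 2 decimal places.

m ≈ 12.12

d = 5580 ly / 3.26 = 1712 pc
m = M + 5 log₁₀ d − 5 = 0.95 + 5·3.2334 − 5 = 12.117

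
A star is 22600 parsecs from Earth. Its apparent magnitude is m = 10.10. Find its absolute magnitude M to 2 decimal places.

5 log₁₀(d/10 pc) = 5 log₁₀(22600) − 5 = 16.771
M = m − 5 log₁₀(d/10) = 10.10 − 16.771 = -6.671

M ≈ -6.67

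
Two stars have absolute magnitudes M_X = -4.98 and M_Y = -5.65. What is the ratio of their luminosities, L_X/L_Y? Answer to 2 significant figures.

L_X/L_Y ≈ 0.54

ΔM = M_X − M_Y = 0.67
L_X/L_Y = 10^(−0.4 ΔM) = 10^-0.268 = 0.5395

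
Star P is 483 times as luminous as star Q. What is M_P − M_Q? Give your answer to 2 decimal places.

M_P − M_Q ≈ -6.71

Pogson: ΔM = −2.5 log₁₀(ratio) = −2.5 log₁₀(483) = −2.5 × 2.6839 = -6.710
Star P is brighter, so it has the smaller magnitude: the difference is negative.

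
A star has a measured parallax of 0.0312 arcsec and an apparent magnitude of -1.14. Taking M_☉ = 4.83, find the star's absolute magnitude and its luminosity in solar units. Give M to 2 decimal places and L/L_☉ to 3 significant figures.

d = 1/p = 1/0.0312″ = 32.05 pc
M = m − 5 log₁₀ d + 5 = -1.14 − 5·1.5058 + 5 = -3.669
M − M_☉ = -3.669 − 4.83 = -8.499
L/L_☉ = 10^(−0.4 × -8.499) = 2510

M ≈ -3.67; L/L_☉ ≈ 2510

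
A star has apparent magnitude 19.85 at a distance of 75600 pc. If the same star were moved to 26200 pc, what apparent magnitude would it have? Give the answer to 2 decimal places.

m ≈ 17.55

Flux ∝ 1/d², so Δm = 5 log₁₀(d₂/d₁) = 5 log₁₀(26200/75600) = -2.301
m₂ = m₁ + Δm = 19.85 + (-2.301) = 17.549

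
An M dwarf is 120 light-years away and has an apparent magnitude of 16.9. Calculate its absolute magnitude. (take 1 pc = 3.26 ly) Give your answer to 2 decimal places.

M ≈ 14.07

d = 120 ly / 3.26 = 36.81 pc
5 log₁₀(d/10 pc) = 5 log₁₀(36.81) − 5 = 2.830
M = m − 5 log₁₀(d/10) = 16.9 − 2.830 = 14.070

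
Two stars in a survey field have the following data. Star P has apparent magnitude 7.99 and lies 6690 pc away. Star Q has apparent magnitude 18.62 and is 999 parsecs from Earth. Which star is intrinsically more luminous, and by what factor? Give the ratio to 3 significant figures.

Star P: M = m − 5 log₁₀ d + 5 = 7.99 − 5·3.8254 + 5 = -6.137
Star Q: M = m − 5 log₁₀ d + 5 = 18.62 − 5·2.9996 + 5 = 8.622
ΔM = M_P − M_Q = -6.137 − (8.622) = -14.759; smaller M is more luminous → Star P.
L ratio = 10^(0.4 |ΔM|) = 10^5.904 = 801200

Star P is more luminous, by a factor of 801000.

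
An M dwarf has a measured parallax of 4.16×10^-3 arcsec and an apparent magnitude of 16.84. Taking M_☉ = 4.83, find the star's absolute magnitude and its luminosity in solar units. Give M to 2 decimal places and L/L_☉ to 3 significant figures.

d = 1/p = 1/4.16×10^-3″ = 240.4 pc
M = m − 5 log₁₀ d + 5 = 16.84 − 5·2.3809 + 5 = 9.935
M − M_☉ = 9.935 − 4.83 = 5.105
L/L_☉ = 10^(−0.4 × 5.105) = 9.074×10^-3

M ≈ 9.94; L/L_☉ ≈ 9.07×10^-3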